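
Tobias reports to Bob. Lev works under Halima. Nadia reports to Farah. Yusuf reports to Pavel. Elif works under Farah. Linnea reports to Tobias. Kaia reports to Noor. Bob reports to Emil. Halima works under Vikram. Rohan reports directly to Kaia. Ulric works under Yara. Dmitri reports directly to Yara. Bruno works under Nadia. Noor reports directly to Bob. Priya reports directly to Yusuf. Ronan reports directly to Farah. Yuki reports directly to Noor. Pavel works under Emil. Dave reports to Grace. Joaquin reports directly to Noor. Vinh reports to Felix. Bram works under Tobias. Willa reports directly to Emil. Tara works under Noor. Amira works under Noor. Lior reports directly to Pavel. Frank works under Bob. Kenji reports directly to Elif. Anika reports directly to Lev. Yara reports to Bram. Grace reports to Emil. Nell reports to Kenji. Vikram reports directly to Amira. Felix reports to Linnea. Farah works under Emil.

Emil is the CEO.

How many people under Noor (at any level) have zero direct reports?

5

The people in Noor's organization with no one reporting to them are Yuki, Tara, Rohan, Joaquin, Anika. That is 5.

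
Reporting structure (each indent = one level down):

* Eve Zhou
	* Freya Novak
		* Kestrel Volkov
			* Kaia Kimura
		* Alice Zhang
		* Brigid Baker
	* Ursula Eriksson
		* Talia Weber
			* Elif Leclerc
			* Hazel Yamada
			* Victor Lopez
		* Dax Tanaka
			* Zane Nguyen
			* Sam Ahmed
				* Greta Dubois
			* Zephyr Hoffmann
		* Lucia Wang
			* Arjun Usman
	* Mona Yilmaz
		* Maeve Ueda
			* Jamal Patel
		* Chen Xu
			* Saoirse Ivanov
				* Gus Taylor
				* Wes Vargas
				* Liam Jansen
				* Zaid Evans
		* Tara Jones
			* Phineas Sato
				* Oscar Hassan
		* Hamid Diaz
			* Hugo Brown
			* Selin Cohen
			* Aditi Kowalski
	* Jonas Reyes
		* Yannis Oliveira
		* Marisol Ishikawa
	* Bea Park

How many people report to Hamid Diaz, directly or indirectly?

3

Hamid Diaz directly manages Hugo Brown, Selin Cohen, Aditi Kowalski. Hugo Brown has no reports. Selin Cohen has no reports. Aditi Kowalski has no reports. So Hamid Diaz's organization is 3 direct reports plus everyone under them: 1 + 1 + 1 = 3.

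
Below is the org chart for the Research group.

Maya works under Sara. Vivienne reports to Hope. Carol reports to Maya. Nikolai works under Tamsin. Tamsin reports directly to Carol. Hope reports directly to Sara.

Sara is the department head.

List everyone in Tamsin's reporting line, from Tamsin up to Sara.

Tamsin reports to Carol. Carol reports to Maya. Maya reports to Sara. Sara is at the top.

Tamsin -> Carol -> Maya -> Sara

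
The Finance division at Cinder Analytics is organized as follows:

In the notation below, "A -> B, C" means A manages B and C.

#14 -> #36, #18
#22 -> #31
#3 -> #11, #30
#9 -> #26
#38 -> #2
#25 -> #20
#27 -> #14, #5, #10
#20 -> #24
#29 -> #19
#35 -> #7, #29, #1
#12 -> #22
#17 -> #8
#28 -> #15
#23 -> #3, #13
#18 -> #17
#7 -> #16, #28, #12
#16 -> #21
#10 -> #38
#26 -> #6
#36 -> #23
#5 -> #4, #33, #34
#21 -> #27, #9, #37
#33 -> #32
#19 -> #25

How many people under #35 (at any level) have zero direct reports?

The people in #35's organization with no one reporting to them are #1, #24, #31, #15, #37, #6, #2, #34, #32, #4, #8, #13, #30, #11. That is 14.

14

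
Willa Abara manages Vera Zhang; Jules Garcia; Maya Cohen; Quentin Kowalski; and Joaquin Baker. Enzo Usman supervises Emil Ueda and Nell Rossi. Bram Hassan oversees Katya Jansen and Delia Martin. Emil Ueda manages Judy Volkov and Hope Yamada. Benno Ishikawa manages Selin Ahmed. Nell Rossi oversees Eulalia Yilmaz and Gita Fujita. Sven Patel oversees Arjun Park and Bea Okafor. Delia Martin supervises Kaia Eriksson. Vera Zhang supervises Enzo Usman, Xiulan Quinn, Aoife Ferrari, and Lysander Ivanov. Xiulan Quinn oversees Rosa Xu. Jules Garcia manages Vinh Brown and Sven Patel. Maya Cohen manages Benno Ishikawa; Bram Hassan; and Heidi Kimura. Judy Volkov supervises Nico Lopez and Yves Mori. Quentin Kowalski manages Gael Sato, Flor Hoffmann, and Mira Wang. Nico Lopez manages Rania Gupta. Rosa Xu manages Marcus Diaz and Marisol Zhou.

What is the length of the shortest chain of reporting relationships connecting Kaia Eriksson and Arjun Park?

7

Kaia Eriksson is 4 levels below Willa Abara, and Arjun Park is 3 levels below Willa Abara (their lowest common manager). The shortest path runs up from Kaia Eriksson to Willa Abara and back down to Arjun Park: 4 + 3 = 7 links.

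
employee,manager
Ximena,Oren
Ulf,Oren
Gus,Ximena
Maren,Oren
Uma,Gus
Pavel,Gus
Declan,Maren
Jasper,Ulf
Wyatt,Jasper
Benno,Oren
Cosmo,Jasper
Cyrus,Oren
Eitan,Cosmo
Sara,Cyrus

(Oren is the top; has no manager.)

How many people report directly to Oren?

5

Oren directly manages Ximena, Ulf, Maren, Benno, Cyrus. That is 5 direct reports.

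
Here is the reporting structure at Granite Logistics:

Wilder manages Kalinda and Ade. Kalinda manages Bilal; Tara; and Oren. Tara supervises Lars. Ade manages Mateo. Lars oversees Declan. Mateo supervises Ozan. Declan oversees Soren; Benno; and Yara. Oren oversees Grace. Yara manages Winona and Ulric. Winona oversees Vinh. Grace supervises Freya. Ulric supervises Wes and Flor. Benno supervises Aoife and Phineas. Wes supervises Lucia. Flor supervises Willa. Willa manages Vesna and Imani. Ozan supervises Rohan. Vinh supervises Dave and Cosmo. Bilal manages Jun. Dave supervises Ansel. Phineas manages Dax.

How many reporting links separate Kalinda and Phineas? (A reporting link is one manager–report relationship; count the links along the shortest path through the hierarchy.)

Phineas is in Kalinda's organization: the chain from Phineas up to Kalinda is Phineas → Benno → Declan → Lars → Tara → Kalinda, which is 5 links.

5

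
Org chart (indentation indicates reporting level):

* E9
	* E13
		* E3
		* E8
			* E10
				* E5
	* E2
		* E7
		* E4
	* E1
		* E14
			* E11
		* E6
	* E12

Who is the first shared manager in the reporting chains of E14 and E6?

E14's chain of managers is E1, E9. E6's chain of managers is E1, E9. The first manager that appears in both chains is E1.

E1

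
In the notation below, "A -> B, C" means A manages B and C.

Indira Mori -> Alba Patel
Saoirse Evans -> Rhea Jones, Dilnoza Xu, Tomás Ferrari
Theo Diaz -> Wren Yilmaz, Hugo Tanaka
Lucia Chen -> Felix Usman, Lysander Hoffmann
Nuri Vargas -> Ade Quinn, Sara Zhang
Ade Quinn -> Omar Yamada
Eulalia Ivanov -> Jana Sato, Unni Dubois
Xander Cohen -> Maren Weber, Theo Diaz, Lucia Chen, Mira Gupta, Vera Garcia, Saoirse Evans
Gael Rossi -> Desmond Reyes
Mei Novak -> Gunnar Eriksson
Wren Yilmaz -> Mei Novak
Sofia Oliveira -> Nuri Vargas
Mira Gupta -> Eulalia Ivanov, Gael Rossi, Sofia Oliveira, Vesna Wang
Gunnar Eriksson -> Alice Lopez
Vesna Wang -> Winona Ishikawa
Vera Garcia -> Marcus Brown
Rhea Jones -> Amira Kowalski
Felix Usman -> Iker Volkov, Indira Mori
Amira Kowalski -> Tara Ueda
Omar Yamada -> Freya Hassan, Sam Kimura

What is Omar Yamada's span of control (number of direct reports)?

2

Omar Yamada directly manages Freya Hassan, Sam Kimura. That is 2 direct reports.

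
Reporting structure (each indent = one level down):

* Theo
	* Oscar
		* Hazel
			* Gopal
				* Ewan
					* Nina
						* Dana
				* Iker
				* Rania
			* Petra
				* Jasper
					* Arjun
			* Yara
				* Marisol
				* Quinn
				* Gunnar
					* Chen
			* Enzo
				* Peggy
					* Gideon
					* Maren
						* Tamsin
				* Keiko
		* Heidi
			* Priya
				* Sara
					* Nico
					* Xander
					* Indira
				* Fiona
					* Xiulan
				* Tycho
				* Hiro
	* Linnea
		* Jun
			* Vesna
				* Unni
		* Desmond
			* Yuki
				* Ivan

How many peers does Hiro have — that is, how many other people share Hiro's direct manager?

Hiro reports to Priya. Priya's other direct reports are Sara, Fiona, Tycho — 3 peers.

3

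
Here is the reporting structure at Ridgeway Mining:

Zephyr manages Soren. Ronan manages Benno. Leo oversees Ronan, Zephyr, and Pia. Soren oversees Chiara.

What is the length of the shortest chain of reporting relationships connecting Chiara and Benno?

Chiara is 3 levels below Leo, and Benno is 2 levels below Leo (their lowest common manager). The shortest path runs up from Chiara to Leo and back down to Benno: 3 + 2 = 5 links.

5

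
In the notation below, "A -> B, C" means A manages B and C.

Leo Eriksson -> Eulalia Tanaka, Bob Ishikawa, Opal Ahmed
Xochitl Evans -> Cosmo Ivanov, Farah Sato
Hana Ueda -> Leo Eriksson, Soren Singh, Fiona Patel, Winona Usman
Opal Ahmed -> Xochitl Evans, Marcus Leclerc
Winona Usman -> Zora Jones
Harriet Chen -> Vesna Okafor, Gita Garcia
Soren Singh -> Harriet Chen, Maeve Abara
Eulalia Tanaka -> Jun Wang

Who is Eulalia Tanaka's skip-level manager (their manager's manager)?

Eulalia Tanaka reports to Leo Eriksson, and Leo Eriksson reports to Hana Ueda. So Eulalia Tanaka's skip-level manager is Hana Ueda.

Hana Ueda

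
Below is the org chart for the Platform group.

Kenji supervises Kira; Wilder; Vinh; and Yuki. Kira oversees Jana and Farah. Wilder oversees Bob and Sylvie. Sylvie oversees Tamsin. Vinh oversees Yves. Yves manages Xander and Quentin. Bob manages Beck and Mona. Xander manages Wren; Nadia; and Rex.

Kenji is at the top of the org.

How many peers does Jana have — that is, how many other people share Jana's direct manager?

Jana reports to Kira. Kira's other direct reports are Farah — 1 peer.

1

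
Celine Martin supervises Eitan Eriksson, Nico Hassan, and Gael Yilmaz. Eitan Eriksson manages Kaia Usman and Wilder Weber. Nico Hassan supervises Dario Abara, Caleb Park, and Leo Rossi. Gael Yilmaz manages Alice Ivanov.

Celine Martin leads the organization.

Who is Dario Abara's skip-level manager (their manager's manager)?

Celine Martin

Dario Abara reports to Nico Hassan, and Nico Hassan reports to Celine Martin. So Dario Abara's skip-level manager is Celine Martin.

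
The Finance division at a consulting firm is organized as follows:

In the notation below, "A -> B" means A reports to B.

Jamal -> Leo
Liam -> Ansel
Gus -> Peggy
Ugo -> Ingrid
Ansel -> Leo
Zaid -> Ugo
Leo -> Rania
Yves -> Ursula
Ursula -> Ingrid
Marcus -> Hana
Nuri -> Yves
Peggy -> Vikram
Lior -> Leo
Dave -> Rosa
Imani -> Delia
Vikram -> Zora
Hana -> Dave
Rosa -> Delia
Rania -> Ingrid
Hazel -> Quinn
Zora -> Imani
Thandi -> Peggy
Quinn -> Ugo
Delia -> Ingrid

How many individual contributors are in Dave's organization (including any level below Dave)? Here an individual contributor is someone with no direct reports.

1

The only person in Dave's organization with no one reporting to them is Marcus. That is 1.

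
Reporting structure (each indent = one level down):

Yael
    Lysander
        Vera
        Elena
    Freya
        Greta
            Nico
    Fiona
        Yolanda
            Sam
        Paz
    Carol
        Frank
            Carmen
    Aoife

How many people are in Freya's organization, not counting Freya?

Freya directly manages Greta. Under Greta: Nico (1). That's 2 in total.

2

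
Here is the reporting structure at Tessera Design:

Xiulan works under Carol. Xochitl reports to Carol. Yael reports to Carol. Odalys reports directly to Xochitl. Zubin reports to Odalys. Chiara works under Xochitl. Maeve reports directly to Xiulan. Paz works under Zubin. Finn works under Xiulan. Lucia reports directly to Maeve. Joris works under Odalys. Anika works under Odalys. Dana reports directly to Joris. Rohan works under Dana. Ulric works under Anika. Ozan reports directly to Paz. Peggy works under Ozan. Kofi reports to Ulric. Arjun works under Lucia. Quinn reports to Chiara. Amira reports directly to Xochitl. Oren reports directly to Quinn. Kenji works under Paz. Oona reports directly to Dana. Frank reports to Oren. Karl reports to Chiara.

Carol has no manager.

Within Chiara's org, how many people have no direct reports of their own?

The people in Chiara's organization with no one reporting to them are Karl, Frank. That is 2.

2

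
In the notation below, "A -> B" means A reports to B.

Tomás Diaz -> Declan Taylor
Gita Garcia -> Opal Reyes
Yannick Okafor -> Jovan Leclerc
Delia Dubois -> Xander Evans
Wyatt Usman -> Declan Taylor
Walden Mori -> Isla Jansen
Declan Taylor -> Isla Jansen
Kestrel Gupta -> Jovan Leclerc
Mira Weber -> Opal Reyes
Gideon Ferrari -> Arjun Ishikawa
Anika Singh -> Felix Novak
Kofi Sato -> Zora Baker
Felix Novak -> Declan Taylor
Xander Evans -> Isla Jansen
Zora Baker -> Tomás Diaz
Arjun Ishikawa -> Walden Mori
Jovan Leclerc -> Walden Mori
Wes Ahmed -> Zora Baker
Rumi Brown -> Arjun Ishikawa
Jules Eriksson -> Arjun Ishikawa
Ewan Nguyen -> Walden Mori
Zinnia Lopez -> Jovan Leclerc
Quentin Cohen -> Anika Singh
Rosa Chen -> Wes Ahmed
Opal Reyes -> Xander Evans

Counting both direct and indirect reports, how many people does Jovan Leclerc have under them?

Jovan Leclerc directly manages Yannick Okafor, Zinnia Lopez, Kestrel Gupta. Yannick Okafor has no reports. Zinnia Lopez has no reports. Kestrel Gupta has no reports. So Jovan Leclerc's organization is 3 direct reports plus everyone under them: 1 + 1 + 1 = 3.

3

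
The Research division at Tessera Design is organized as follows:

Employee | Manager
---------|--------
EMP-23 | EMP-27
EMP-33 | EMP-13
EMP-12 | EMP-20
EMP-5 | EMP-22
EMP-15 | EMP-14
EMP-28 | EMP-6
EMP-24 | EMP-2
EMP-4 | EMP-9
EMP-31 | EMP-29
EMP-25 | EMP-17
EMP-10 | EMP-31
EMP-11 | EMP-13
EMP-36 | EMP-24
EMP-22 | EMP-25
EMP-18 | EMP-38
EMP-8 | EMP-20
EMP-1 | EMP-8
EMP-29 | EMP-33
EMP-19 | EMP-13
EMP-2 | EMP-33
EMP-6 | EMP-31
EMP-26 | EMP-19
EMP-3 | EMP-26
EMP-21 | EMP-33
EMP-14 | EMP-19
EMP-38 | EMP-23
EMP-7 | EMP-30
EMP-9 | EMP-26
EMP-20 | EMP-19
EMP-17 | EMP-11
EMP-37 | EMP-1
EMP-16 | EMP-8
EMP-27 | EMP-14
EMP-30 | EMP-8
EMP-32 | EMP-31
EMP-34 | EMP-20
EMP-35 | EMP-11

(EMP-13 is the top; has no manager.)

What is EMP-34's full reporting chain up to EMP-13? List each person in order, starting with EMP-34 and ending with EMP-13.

EMP-34 reports to EMP-20. EMP-20 reports to EMP-19. EMP-19 reports to EMP-13. EMP-13 is at the top.

EMP-34 -> EMP-20 -> EMP-19 -> EMP-13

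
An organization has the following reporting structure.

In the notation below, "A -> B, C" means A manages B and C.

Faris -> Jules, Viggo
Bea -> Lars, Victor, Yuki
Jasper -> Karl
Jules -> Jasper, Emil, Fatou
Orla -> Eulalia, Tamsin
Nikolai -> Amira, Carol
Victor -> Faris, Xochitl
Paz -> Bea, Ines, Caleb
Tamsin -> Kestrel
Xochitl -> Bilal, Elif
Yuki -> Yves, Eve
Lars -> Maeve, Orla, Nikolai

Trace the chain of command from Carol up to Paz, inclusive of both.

Carol reports to Nikolai. Nikolai reports to Lars. Lars reports to Bea. Bea reports to Paz. Paz is at the top.

Carol -> Nikolai -> Lars -> Bea -> Paz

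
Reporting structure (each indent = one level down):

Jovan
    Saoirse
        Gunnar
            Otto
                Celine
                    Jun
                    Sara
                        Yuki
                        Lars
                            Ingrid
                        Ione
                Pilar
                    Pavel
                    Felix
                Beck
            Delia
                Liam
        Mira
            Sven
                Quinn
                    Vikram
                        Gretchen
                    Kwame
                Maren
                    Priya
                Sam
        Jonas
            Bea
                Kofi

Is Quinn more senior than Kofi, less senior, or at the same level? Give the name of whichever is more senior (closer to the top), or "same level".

same level

Both Quinn and Kofi are 4 levels below Jovan.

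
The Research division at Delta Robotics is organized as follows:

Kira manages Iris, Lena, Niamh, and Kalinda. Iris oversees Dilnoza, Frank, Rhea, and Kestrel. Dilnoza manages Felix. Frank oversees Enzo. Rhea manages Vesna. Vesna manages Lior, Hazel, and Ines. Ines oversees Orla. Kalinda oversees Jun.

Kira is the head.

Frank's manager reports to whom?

Frank reports to Iris, and Iris reports to Kira. So Frank's skip-level manager is Kira.

Kira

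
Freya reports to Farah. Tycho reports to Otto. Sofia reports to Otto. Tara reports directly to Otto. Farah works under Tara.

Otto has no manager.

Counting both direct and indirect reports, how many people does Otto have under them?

5

Otto directly manages Tycho, Tara, Sofia. Tycho has no reports. Under Tara: Farah, Freya (2). Sofia has no reports. So Otto's organization is 3 direct reports plus everyone under them: 1 + 3 + 1 = 5.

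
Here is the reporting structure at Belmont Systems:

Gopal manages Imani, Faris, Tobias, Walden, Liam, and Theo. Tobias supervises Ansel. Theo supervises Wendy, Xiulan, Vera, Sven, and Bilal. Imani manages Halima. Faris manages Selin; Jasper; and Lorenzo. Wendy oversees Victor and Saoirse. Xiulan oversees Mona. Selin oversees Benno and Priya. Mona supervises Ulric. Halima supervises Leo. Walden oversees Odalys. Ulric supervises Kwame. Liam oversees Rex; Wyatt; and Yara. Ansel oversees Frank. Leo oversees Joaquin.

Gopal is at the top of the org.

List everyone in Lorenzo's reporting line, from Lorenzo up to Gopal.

Lorenzo -> Faris -> Gopal

Lorenzo reports to Faris. Faris reports to Gopal. Gopal is at the top.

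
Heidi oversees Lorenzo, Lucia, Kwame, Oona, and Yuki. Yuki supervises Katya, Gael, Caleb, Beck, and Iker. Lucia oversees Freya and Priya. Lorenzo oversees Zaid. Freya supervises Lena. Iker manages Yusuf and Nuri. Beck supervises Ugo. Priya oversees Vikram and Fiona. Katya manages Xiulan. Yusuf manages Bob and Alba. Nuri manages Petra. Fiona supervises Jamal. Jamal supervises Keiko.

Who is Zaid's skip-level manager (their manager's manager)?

Zaid reports to Lorenzo, and Lorenzo reports to Heidi. So Zaid's skip-level manager is Heidi.

Heidi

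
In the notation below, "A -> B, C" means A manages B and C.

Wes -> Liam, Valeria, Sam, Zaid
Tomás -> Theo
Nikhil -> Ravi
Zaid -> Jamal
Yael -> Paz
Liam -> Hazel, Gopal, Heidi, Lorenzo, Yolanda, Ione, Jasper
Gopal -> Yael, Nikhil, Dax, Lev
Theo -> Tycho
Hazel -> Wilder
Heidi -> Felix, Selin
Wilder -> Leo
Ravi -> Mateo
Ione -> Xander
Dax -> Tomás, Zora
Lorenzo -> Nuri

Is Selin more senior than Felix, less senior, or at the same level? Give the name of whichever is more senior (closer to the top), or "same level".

same level

Both Selin and Felix are 3 levels below Wes.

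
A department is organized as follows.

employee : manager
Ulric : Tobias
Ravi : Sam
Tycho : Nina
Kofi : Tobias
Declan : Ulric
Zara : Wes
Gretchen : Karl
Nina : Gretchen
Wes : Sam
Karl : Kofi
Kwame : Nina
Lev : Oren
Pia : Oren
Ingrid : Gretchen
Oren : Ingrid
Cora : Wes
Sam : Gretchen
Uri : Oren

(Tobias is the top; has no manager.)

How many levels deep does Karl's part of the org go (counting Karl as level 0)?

The longest chain under Karl runs Karl → Gretchen → Ingrid → Oren → Pia, which is 4 levels below Karl.

4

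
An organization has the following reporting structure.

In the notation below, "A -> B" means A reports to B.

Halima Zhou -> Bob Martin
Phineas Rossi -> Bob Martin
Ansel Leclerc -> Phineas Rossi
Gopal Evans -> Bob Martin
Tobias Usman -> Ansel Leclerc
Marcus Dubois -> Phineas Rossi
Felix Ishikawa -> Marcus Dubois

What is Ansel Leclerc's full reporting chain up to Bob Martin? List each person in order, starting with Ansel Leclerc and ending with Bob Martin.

Ansel Leclerc reports to Phineas Rossi. Phineas Rossi reports to Bob Martin. Bob Martin is at the top.

Ansel Leclerc -> Phineas Rossi -> Bob Martin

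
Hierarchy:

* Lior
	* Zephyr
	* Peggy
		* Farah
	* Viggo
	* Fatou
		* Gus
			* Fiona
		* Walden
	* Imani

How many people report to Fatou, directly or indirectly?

Fatou directly manages Gus, Walden. Under Gus: Fiona (1). Walden has no reports. So Fatou's organization is 2 direct reports plus everyone under them: 2 + 1 = 3.

3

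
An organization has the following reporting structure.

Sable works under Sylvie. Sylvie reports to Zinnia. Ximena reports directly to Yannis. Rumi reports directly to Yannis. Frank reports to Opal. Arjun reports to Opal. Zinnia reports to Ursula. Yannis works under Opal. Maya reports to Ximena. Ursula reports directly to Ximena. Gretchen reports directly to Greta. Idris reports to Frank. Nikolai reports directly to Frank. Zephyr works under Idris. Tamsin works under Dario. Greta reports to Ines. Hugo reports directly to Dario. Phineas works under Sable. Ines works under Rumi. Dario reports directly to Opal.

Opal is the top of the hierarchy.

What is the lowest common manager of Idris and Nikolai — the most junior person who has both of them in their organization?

Idris's chain of managers is Frank, Opal. Nikolai's chain of managers is Frank, Opal. The first manager that appears in both chains is Frank.

Frank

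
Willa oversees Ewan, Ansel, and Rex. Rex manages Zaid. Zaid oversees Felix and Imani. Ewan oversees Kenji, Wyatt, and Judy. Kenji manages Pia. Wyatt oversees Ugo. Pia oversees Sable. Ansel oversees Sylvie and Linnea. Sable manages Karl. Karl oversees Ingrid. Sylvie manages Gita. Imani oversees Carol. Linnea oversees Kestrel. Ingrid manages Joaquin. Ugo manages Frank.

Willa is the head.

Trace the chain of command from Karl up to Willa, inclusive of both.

Karl -> Sable -> Pia -> Kenji -> Ewan -> Willa

Karl reports to Sable. Sable reports to Pia. Pia reports to Kenji. Kenji reports to Ewan. Ewan reports to Willa. Willa is at the top.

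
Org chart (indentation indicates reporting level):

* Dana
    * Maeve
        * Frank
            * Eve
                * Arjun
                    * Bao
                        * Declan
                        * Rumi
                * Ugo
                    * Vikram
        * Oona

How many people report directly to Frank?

Frank directly manages Eve. That is 1 direct report.

1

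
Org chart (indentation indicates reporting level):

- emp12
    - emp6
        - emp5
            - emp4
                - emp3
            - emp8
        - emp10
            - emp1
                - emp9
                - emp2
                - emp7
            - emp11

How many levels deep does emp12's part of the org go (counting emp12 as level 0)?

The longest chain under emp12 runs emp12 → emp6 → emp10 → emp1 → emp7, which is 4 levels below emp12.

4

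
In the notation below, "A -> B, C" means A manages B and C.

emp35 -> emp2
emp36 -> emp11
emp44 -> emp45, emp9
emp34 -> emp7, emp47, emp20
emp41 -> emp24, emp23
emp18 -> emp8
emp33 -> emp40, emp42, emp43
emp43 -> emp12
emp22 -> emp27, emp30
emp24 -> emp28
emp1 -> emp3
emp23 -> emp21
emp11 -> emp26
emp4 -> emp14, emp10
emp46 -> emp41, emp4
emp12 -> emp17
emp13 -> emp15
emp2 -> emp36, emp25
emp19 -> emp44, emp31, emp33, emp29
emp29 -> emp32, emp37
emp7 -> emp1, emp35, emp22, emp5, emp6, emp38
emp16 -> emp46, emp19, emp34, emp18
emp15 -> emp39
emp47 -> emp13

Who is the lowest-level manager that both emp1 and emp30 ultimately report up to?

emp7

emp1's chain of managers is emp7, emp34, emp16. emp30's chain of managers is emp22, emp7, emp34, emp16. The first manager that appears in both chains is emp7.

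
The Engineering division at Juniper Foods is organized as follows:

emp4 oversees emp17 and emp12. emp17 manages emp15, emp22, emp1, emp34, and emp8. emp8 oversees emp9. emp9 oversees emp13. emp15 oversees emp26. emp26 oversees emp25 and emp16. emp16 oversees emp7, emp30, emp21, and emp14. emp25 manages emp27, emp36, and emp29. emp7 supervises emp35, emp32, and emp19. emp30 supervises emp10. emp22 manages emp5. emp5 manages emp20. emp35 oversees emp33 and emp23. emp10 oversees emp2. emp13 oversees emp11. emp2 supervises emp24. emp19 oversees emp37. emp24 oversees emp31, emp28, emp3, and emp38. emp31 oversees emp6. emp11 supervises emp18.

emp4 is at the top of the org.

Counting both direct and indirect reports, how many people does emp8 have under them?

4

emp8 directly manages emp9. Under emp9: emp13, emp11, emp18 (3). That's 4 in total.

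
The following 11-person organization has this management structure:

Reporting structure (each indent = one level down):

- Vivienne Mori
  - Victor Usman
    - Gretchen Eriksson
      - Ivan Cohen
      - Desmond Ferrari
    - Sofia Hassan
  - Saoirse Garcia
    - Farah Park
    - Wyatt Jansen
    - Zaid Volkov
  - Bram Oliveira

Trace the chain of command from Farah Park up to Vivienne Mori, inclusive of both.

Farah Park -> Saoirse Garcia -> Vivienne Mori

Farah Park reports to Saoirse Garcia. Saoirse Garcia reports to Vivienne Mori. Vivienne Mori is at the top.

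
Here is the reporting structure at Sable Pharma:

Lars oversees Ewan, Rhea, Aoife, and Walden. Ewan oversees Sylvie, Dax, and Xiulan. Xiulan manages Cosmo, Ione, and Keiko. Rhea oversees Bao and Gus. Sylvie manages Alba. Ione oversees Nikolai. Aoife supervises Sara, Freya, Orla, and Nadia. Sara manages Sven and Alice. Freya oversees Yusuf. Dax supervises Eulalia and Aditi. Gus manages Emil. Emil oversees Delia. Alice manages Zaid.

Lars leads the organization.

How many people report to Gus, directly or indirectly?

Gus directly manages Emil. Under Emil: Delia (1). That's 2 in total.

2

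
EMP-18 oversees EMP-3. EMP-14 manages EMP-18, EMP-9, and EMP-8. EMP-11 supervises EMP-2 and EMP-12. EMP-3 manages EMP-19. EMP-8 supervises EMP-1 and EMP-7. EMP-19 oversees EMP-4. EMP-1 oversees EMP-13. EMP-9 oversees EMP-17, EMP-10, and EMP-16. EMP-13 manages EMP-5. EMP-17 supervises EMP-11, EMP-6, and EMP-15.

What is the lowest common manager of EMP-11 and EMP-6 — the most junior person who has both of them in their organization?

EMP-11's chain of managers is EMP-17, EMP-9, EMP-14. EMP-6's chain of managers is EMP-17, EMP-9, EMP-14. The first manager that appears in both chains is EMP-17.

EMP-17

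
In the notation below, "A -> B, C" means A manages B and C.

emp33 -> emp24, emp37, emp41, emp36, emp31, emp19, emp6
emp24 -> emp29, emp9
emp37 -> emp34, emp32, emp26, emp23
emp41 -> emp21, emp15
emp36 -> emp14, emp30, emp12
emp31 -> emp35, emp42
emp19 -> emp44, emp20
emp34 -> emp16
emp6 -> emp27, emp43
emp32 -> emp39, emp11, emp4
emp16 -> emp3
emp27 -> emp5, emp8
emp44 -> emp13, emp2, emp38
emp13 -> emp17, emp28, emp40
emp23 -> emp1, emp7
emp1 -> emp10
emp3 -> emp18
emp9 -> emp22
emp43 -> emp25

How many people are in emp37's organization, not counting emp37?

13

emp37 directly manages emp34, emp32, emp26, emp23. Under emp34: emp16, emp3, emp18 (3). Under emp32: emp4, emp11, emp39 (3). emp26 has no reports. Under emp23: emp7, emp1, emp10 (3). So emp37's organization is 4 direct reports plus everyone under them: 4 + 4 + 1 + 4 = 13.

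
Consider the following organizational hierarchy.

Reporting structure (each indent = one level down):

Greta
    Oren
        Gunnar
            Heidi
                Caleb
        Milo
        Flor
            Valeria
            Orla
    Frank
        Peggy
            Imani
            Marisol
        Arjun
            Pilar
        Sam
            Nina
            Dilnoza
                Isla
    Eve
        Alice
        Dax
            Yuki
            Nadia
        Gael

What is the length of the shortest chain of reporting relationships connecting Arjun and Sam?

2

Arjun is 1 level below Frank, and Sam is 1 level below Frank (their lowest common manager). The shortest path runs up from Arjun to Frank and back down to Sam: 1 + 1 = 2 links.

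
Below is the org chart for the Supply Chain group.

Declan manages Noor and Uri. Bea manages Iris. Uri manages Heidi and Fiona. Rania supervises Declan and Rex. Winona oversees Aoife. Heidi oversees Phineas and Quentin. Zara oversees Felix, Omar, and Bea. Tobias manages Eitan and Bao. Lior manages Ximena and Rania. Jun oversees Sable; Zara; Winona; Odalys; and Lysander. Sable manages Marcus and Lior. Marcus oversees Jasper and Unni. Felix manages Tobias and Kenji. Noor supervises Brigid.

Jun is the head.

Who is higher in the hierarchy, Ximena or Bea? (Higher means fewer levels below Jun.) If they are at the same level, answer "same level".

Bea

Ximena is 3 levels below Jun; Bea is 2. Bea is higher.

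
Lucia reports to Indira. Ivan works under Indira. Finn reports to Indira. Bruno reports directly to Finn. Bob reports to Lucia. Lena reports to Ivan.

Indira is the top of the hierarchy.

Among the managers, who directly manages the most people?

Indira

Direct-report counts: Indira has 3; Lucia has 1; Finn has 1; Ivan has 1. The largest is 3, held by Indira.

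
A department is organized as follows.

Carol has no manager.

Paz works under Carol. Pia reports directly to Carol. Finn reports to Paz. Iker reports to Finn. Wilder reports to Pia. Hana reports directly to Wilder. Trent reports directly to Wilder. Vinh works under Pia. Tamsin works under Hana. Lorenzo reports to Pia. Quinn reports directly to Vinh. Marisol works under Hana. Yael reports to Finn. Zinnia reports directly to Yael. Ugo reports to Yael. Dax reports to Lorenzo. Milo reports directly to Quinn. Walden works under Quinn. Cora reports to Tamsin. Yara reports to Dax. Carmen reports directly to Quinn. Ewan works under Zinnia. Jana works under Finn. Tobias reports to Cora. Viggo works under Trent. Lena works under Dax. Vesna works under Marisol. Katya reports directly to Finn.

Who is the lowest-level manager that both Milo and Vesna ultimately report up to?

Pia

Milo's chain of managers is Quinn, Vinh, Pia, Carol. Vesna's chain of managers is Marisol, Hana, Wilder, Pia, Carol. The first manager that appears in both chains is Pia.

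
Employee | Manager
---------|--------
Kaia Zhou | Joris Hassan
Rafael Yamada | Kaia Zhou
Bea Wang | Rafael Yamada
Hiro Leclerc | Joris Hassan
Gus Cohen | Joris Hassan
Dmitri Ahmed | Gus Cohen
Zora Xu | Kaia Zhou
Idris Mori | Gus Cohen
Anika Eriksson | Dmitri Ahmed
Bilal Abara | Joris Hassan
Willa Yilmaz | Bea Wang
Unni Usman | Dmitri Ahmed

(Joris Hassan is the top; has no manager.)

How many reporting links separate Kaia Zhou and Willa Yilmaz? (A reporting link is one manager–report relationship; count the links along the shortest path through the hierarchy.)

Willa Yilmaz is in Kaia Zhou's organization: the chain from Willa Yilmaz up to Kaia Zhou is Willa Yilmaz → Bea Wang → Rafael Yamada → Kaia Zhou, which is 3 links.

3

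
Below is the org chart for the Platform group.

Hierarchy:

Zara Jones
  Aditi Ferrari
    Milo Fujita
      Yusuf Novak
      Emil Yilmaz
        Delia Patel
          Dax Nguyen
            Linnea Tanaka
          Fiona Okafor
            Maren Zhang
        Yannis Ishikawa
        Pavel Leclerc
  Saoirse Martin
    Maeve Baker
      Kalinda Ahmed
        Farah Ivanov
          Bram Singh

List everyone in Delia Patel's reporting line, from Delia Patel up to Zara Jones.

Delia Patel -> Emil Yilmaz -> Milo Fujita -> Aditi Ferrari -> Zara Jones

Delia Patel reports to Emil Yilmaz. Emil Yilmaz reports to Milo Fujita. Milo Fujita reports to Aditi Ferrari. Aditi Ferrari reports to Zara Jones. Zara Jones is at the top.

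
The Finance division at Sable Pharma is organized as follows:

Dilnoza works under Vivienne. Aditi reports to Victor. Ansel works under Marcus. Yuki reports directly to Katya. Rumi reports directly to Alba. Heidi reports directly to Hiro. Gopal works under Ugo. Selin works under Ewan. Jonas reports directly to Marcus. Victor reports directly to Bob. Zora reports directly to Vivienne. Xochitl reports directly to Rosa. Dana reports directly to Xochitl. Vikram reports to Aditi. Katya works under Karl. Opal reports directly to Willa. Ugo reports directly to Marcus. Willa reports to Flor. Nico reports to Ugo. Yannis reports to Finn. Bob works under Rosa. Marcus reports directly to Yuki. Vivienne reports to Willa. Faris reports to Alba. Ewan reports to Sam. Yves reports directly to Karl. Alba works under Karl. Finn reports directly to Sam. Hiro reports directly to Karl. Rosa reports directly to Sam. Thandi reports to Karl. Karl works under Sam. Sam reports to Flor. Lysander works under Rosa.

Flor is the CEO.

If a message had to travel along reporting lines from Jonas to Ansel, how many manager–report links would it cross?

Jonas is 1 level below Marcus, and Ansel is 1 level below Marcus (their lowest common manager). The shortest path runs up from Jonas to Marcus and back down to Ansel: 1 + 1 = 2 links.

2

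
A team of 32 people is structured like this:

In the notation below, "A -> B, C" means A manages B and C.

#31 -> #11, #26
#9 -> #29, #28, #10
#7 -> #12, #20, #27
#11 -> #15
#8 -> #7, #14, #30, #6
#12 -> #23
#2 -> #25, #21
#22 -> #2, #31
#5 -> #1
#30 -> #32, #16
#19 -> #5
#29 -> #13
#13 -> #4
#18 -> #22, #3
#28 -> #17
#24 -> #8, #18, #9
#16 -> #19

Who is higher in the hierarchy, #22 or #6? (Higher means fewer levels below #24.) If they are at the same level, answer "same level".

same level

Both #22 and #6 are 2 levels below #24.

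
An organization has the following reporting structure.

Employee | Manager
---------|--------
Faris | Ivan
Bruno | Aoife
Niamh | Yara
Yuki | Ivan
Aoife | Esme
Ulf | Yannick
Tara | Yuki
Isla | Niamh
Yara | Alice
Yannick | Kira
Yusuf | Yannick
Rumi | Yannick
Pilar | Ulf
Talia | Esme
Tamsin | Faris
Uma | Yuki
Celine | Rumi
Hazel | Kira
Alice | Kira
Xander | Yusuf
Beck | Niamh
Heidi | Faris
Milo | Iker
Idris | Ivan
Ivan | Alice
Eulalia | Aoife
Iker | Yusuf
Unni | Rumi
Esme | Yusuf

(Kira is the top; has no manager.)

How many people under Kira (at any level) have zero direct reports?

16

The people in Kira's organization with no one reporting to them are Hazel, Pilar, Celine, Unni, Milo, Xander, Talia, Eulalia, Bruno, Beck, Isla, Tara, Uma, Tamsin, Heidi, Idris. That is 16.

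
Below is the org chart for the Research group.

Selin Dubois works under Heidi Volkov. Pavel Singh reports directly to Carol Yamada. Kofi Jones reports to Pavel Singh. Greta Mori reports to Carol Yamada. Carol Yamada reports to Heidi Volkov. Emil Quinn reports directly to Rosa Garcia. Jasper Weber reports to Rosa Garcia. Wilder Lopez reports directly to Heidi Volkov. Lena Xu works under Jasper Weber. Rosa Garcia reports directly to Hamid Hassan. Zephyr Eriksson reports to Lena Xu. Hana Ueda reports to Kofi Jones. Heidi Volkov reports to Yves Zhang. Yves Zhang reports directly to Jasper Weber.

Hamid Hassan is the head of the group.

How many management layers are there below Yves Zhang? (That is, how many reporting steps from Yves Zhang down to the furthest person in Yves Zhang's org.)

The longest chain under Yves Zhang runs Yves Zhang → Heidi Volkov → Carol Yamada → Pavel Singh → Kofi Jones → Hana Ueda, which is 5 levels below Yves Zhang.

5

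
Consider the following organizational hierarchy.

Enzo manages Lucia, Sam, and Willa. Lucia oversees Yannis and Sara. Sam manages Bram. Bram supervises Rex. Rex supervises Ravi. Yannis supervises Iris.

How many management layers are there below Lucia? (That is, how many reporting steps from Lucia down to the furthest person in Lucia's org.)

2

The longest chain under Lucia runs Lucia → Yannis → Iris, which is 2 levels below Lucia.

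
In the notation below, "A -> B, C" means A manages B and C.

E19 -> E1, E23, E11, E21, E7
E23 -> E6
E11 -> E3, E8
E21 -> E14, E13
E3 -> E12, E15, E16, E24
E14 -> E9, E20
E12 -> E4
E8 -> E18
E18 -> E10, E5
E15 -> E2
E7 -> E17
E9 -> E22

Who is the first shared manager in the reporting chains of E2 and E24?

E3

E2's chain of managers is E15, E3, E11, E19. E24's chain of managers is E3, E11, E19. The first manager that appears in both chains is E3.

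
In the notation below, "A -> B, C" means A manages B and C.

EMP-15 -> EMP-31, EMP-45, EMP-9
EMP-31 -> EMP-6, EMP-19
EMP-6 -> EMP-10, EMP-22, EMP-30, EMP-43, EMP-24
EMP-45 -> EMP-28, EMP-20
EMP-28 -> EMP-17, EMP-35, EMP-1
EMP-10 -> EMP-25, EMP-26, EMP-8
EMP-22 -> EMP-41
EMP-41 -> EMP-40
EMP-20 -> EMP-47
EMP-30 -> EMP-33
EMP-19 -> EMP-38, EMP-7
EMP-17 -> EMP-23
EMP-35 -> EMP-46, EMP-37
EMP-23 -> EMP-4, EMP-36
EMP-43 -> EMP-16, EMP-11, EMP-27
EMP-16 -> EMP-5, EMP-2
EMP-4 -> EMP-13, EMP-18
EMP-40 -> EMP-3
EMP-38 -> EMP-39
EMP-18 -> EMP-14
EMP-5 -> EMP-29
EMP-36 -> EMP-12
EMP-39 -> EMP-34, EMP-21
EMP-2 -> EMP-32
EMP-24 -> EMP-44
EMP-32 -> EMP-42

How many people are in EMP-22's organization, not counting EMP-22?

EMP-22 directly manages EMP-41. Under EMP-41: EMP-40, EMP-3 (2). That's 3 in total.

3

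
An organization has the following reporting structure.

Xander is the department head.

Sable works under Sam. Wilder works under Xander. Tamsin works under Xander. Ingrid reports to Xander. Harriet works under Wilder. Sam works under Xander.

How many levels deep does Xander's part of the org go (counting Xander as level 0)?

The longest chain under Xander runs Xander → Wilder → Harriet, which is 2 levels below Xander.

2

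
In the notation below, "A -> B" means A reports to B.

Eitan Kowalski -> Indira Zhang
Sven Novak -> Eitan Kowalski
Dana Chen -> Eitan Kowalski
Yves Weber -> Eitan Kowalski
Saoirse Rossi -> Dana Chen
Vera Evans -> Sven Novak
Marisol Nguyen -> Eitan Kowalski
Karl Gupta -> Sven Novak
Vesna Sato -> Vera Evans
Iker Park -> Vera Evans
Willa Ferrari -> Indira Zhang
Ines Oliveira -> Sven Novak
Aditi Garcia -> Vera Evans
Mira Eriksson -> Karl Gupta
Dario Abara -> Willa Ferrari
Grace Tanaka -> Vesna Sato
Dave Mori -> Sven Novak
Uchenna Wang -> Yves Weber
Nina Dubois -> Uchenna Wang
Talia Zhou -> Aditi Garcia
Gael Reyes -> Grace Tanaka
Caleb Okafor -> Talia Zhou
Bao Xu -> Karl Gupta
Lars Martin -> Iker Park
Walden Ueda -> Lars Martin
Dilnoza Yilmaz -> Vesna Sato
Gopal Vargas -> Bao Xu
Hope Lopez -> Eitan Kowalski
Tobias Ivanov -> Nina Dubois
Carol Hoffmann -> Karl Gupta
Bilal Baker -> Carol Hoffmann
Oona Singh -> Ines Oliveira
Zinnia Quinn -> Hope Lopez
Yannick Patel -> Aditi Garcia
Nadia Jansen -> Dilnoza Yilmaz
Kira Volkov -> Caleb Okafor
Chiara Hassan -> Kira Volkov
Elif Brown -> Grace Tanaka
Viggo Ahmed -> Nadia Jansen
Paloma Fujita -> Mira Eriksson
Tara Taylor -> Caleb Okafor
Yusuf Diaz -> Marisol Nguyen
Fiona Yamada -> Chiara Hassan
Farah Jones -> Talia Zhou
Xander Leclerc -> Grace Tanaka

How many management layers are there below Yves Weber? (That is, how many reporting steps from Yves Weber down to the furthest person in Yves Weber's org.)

The longest chain under Yves Weber runs Yves Weber → Uchenna Wang → Nina Dubois → Tobias Ivanov, which is 3 levels below Yves Weber.

3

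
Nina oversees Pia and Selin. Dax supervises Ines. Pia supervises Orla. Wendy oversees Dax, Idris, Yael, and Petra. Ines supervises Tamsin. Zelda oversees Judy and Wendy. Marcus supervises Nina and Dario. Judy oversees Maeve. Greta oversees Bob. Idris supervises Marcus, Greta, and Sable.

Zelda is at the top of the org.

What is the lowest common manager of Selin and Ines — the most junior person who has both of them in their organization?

Wendy

Selin's chain of managers is Nina, Marcus, Idris, Wendy, Zelda. Ines's chain of managers is Dax, Wendy, Zelda. The first manager that appears in both chains is Wendy.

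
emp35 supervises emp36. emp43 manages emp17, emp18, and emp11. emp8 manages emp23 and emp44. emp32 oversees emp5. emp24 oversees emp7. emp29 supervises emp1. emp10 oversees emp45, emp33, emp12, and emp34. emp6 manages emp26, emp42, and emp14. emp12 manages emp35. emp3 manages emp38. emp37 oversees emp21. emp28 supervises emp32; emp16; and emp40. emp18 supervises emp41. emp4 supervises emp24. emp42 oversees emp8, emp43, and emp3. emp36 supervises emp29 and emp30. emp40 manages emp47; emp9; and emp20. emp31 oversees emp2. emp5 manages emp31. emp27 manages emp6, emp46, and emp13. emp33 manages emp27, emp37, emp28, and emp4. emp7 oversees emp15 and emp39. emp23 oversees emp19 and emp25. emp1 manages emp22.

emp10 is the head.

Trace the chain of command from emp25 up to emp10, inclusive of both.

emp25 reports to emp23. emp23 reports to emp8. emp8 reports to emp42. emp42 reports to emp6. emp6 reports to emp27. emp27 reports to emp33. emp33 reports to emp10. emp10 is at the top.

emp25 -> emp23 -> emp8 -> emp42 -> emp6 -> emp27 -> emp33 -> emp10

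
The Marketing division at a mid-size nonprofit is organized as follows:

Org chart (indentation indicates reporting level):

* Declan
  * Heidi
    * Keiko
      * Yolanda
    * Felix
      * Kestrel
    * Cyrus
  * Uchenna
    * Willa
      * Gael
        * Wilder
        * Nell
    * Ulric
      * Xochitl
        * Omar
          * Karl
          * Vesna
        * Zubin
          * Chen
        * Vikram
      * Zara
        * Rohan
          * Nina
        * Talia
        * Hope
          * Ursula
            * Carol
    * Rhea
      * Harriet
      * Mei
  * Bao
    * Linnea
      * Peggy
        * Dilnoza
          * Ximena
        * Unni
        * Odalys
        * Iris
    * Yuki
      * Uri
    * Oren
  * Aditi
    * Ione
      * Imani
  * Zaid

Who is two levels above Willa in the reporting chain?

Declan

Willa reports to Uchenna, and Uchenna reports to Declan. So Willa's skip-level manager is Declan.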